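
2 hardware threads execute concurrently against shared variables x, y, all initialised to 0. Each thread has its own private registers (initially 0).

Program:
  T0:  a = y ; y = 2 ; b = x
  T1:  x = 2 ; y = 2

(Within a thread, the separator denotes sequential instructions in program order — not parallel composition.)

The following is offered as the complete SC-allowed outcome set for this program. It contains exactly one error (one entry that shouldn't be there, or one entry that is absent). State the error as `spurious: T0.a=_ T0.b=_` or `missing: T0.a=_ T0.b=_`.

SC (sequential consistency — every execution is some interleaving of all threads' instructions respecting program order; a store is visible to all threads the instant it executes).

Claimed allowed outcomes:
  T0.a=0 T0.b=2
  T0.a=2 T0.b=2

missing: T0.a=0 T0.b=0

outcome vector order: (T0.a,T0.b)
under SC → 00; 02; 22
SC∖claimed = {00}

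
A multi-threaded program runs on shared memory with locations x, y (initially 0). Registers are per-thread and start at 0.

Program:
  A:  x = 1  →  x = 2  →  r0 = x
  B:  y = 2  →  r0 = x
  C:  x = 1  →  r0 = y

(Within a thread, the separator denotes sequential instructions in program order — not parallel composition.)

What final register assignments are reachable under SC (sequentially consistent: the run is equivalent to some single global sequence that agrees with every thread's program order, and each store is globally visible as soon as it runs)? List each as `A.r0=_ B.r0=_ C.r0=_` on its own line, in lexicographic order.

outcome vector order: (A.r0,B.r0,C.r0)
|SC outcomes| = 9

A.r0=1 B.r0=0 C.r0=2
A.r0=1 B.r0=1 C.r0=0
A.r0=1 B.r0=1 C.r0=2
A.r0=1 B.r0=2 C.r0=2
A.r0=2 B.r0=0 C.r0=2
A.r0=2 B.r0=1 C.r0=0
A.r0=2 B.r0=1 C.r0=2
A.r0=2 B.r0=2 C.r0=0
A.r0=2 B.r0=2 C.r0=2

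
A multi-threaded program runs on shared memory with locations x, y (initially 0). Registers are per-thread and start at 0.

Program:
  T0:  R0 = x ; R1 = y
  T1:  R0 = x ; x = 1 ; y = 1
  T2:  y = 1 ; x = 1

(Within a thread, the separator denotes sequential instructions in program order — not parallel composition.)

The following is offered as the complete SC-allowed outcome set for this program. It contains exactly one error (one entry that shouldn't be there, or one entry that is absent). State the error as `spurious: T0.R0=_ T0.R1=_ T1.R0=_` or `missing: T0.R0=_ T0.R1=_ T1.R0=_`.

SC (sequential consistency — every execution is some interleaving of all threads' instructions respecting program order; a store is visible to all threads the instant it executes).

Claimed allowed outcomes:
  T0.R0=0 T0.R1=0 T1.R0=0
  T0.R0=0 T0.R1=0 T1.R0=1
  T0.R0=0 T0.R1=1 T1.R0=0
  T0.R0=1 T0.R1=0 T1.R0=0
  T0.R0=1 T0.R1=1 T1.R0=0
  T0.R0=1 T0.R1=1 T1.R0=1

missing: T0.R0=0 T0.R1=1 T1.R0=1

outcome vector order: (T0.R0,T0.R1,T1.R0)
SC: 7 outcomes — {<0 0 0>, <0 0 1>, <0 1 0>, <0 1 1>, <1 0 0>, <1 1 0>, <1 1 1>}
SC∖claimed = {<0 1 1>}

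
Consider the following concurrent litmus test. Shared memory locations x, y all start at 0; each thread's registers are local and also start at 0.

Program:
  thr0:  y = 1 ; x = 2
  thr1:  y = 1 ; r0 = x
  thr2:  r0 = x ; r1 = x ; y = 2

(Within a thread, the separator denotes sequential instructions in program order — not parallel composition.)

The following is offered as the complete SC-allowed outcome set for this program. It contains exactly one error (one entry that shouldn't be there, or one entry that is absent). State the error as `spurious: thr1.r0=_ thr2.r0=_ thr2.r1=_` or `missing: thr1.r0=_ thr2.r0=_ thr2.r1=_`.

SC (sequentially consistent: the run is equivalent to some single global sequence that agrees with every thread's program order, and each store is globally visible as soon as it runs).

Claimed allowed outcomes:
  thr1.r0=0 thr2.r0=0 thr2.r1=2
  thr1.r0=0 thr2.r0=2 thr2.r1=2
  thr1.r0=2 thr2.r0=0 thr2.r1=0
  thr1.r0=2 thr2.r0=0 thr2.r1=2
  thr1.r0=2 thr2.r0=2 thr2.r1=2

missing: thr1.r0=0 thr2.r0=0 thr2.r1=0

outcome vector order: (thr1.r0,thr2.r0,thr2.r1)
under SC → 0/0/0 0/0/2 0/2/2 2/0/0 2/0/2 2/2/2
SC∖claimed = {0/0/0}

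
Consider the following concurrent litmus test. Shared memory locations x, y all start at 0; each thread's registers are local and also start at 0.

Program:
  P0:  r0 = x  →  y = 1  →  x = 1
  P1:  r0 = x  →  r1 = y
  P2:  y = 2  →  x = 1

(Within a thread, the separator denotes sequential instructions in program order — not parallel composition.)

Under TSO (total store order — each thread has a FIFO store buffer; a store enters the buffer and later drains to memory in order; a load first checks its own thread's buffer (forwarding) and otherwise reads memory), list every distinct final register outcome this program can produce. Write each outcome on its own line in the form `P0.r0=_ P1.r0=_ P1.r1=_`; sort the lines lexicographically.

outcome vector order: (P0.r0,P1.r0,P1.r1)
|TSO outcomes| = 10

P0.r0=0 P1.r0=0 P1.r1=0
P0.r0=0 P1.r0=0 P1.r1=1
P0.r0=0 P1.r0=0 P1.r1=2
P0.r0=0 P1.r0=1 P1.r1=1
P0.r0=0 P1.r0=1 P1.r1=2
P0.r0=1 P1.r0=0 P1.r1=0
P0.r0=1 P1.r0=0 P1.r1=1
P0.r0=1 P1.r0=0 P1.r1=2
P0.r0=1 P1.r0=1 P1.r1=1
P0.r0=1 P1.r0=1 P1.r1=2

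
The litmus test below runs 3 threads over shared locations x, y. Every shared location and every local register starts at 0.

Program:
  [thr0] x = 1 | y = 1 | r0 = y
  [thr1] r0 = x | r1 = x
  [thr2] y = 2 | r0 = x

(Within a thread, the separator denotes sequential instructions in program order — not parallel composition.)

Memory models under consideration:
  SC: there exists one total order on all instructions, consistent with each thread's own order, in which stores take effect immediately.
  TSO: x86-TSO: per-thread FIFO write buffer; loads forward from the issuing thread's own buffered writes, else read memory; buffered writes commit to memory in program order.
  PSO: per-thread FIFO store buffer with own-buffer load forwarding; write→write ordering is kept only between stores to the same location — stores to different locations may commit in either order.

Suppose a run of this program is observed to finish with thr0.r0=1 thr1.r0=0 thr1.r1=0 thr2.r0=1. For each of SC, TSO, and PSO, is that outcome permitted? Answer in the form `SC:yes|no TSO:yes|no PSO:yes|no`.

SC:yes TSO:yes PSO:yes

outcome vector order: (thr0.r0,thr1.r0,thr1.r1,thr2.r0)
SC: 9 outcomes — {1/0/0/0; 1/0/0/1; 1/0/1/0; 1/0/1/1; 1/1/1/0; 1/1/1/1; 2/0/0/1; 2/0/1/1; 2/1/1/1}
TSO: 12 outcomes — {1/0/0/0; 1/0/0/1; 1/0/1/0; 1/0/1/1; 1/1/1/0; 1/1/1/1; 2/0/0/0; 2/0/0/1; 2/0/1/0; 2/0/1/1; 2/1/1/0; 2/1/1/1}
PSO: 12 outcomes — {1/0/0/0; 1/0/0/1; 1/0/1/0; 1/0/1/1; 1/1/1/0; 1/1/1/1; 2/0/0/0; 2/0/0/1; 2/0/1/0; 2/0/1/1; 2/1/1/0; 2/1/1/1}
target 1/0/0/1 ∈ {SC,TSO,PSO}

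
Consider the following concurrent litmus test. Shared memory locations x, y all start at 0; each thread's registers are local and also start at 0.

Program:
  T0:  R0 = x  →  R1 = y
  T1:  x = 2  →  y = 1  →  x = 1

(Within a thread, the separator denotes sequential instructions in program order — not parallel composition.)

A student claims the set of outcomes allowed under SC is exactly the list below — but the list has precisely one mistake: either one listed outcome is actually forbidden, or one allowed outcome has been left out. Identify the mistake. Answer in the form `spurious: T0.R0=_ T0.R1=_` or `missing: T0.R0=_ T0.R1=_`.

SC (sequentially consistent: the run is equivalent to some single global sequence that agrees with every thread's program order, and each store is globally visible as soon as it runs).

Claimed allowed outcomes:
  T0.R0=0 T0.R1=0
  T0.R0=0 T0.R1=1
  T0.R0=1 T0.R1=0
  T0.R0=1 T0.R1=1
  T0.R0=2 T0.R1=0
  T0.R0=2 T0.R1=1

outcome vector order: (T0.R0,T0.R1)
SC (5): 00; 01; 11; 20; 21
claimed∖SC = {10}

spurious: T0.R0=1 T0.R1=0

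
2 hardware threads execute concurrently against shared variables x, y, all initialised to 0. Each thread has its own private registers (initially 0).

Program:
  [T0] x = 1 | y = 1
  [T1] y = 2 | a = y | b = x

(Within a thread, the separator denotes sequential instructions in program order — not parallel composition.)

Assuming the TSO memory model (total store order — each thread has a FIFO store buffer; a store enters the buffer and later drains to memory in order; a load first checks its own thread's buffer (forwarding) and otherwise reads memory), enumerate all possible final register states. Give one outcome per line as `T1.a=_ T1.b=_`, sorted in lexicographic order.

T1.a=1 T1.b=1
T1.a=2 T1.b=0
T1.a=2 T1.b=1

outcome vector order: (T1.a,T1.b)
|TSO outcomes| = 3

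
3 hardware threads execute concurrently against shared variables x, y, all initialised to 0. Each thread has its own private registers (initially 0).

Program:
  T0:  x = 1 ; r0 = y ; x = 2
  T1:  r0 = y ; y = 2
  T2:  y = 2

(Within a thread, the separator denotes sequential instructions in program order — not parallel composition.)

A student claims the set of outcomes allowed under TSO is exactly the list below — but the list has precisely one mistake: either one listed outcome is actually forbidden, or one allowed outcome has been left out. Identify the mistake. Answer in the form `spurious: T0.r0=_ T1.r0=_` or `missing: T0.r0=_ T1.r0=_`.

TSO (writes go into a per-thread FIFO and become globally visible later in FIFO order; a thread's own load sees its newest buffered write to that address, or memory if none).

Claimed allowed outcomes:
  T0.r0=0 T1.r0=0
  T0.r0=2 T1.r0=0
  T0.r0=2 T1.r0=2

missing: T0.r0=0 T1.r0=2

outcome vector order: (T0.r0,T1.r0)
under TSO → <0 0>, <0 2>, <2 0>, <2 2>
TSO∖claimed = {<0 2>}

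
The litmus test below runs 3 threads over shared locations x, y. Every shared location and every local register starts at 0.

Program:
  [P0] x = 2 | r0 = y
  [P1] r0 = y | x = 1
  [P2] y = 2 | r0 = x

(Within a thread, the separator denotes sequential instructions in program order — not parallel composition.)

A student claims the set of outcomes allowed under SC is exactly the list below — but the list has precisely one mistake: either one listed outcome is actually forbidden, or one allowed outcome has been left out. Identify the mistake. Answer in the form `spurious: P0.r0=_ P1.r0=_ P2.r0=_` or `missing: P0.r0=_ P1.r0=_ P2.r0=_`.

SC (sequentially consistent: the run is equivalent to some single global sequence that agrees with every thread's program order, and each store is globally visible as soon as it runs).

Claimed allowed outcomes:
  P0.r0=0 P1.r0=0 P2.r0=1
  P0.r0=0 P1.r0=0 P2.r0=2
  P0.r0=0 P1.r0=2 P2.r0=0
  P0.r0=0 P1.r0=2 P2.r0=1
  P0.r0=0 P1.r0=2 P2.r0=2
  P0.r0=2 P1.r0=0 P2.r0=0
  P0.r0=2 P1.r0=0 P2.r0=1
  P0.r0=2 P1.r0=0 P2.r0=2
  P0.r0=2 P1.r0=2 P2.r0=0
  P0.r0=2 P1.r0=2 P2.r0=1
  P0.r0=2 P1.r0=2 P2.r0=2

spurious: P0.r0=0 P1.r0=2 P2.r0=0

outcome vector order: (P0.r0,P1.r0,P2.r0)
[SC] allowed = {0/0/1, 0/0/2, 0/2/1, 0/2/2, 2/0/0, 2/0/1, 2/0/2, 2/2/0, 2/2/1, 2/2/2}
claimed∖SC = {0/2/0}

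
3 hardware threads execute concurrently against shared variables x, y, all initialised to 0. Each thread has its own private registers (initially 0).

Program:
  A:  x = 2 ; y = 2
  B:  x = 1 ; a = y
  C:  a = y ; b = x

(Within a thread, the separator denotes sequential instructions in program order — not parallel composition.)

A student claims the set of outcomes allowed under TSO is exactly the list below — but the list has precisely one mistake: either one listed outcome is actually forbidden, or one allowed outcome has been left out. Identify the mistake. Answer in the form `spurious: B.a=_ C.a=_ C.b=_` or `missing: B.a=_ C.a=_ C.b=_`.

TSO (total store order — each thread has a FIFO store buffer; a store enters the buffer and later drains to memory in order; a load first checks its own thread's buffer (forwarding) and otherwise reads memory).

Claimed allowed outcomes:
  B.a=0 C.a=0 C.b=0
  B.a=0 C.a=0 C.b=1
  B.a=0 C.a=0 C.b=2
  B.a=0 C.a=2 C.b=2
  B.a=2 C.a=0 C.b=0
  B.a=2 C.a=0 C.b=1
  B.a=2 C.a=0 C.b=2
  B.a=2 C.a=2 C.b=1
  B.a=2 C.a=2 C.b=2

missing: B.a=0 C.a=2 C.b=1

outcome vector order: (B.a,C.a,C.b)
TSO: 10 outcomes — {<0 0 0> <0 0 1> <0 0 2> <0 2 1> <0 2 2> <2 0 0> <2 0 1> <2 0 2> <2 2 1> <2 2 2>}
TSO∖claimed = {<0 2 1>}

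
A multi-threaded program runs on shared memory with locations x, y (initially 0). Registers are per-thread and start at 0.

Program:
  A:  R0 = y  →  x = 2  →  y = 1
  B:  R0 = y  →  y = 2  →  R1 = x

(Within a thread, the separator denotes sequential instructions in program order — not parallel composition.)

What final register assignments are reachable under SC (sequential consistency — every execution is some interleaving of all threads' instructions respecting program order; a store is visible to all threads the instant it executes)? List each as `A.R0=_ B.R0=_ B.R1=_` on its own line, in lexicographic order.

A.R0=0 B.R0=0 B.R1=0
A.R0=0 B.R0=0 B.R1=2
A.R0=0 B.R0=1 B.R1=2
A.R0=2 B.R0=0 B.R1=0
A.R0=2 B.R0=0 B.R1=2

outcome vector order: (A.R0,B.R0,B.R1)
|SC outcomes| = 5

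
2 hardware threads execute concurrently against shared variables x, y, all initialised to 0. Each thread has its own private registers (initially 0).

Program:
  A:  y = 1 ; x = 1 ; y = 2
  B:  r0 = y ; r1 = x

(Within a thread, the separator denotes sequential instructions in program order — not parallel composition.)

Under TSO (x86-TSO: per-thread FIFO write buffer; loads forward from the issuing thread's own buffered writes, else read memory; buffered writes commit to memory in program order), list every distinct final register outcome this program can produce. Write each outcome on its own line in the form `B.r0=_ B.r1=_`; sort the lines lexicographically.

outcome vector order: (B.r0,B.r1)
|TSO outcomes| = 5

B.r0=0 B.r1=0
B.r0=0 B.r1=1
B.r0=1 B.r1=0
B.r0=1 B.r1=1
B.r0=2 B.r1=1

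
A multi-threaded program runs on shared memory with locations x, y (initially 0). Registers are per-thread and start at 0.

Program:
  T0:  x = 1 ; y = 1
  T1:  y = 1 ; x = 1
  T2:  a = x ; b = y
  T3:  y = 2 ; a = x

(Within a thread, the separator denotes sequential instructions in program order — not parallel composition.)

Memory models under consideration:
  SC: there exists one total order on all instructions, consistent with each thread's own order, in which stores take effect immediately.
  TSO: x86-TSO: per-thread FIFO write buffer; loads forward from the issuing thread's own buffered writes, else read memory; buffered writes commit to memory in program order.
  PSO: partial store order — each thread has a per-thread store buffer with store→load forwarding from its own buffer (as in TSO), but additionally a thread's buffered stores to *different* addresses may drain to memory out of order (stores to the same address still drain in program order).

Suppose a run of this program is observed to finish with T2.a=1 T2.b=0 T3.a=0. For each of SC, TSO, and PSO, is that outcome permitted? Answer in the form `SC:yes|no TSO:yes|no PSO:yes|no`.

outcome vector order: (T2.a,T2.b,T3.a)
SC: 11 outcomes — {0/0/0, 0/0/1, 0/1/0, 0/1/1, 0/2/0, 0/2/1, 1/0/1, 1/1/0, 1/1/1, 1/2/0, 1/2/1}
TSO: 12 outcomes — {0/0/0, 0/0/1, 0/1/0, 0/1/1, 0/2/0, 0/2/1, 1/0/0, 1/0/1, 1/1/0, 1/1/1, 1/2/0, 1/2/1}
PSO: 12 outcomes — {0/0/0, 0/0/1, 0/1/0, 0/1/1, 0/2/0, 0/2/1, 1/0/0, 1/0/1, 1/1/0, 1/1/1, 1/2/0, 1/2/1}
target 1/0/0 ∈ {TSO,PSO}

SC:no TSO:yes PSO:yes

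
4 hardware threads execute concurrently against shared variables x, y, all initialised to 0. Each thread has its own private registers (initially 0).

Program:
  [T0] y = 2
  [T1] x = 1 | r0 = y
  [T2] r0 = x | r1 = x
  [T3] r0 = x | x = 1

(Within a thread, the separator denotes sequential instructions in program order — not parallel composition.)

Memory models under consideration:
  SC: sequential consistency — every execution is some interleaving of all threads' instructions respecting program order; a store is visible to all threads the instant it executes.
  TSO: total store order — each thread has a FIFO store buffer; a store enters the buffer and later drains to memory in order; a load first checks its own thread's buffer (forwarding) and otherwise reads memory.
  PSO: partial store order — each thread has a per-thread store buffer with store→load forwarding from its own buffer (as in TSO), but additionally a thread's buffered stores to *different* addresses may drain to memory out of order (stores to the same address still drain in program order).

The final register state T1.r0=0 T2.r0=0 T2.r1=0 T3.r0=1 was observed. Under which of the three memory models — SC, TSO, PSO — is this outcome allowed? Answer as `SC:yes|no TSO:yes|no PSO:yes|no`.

outcome vector order: (T1.r0,T2.r0,T2.r1,T3.r0)
SC: 12 outcomes — {<0 0 0 0>; <0 0 0 1>; <0 0 1 0>; <0 0 1 1>; <0 1 1 0>; <0 1 1 1>; <2 0 0 0>; <2 0 0 1>; <2 0 1 0>; <2 0 1 1>; <2 1 1 0>; <2 1 1 1>}
TSO: 12 outcomes — {<0 0 0 0>; <0 0 0 1>; <0 0 1 0>; <0 0 1 1>; <0 1 1 0>; <0 1 1 1>; <2 0 0 0>; <2 0 0 1>; <2 0 1 0>; <2 0 1 1>; <2 1 1 0>; <2 1 1 1>}
PSO: 12 outcomes — {<0 0 0 0>; <0 0 0 1>; <0 0 1 0>; <0 0 1 1>; <0 1 1 0>; <0 1 1 1>; <2 0 0 0>; <2 0 0 1>; <2 0 1 0>; <2 0 1 1>; <2 1 1 0>; <2 1 1 1>}
target <0 0 0 1> ∈ {SC,TSO,PSO}

SC:yes TSO:yes PSO:yes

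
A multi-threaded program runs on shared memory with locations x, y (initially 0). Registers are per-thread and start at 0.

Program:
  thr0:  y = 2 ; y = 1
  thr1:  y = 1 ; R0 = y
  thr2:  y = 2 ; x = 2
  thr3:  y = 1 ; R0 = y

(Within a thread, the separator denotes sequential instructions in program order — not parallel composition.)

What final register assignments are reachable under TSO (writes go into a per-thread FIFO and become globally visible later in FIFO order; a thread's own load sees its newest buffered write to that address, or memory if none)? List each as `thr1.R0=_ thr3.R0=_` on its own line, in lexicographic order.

outcome vector order: (thr1.R0,thr3.R0)
|TSO outcomes| = 4

thr1.R0=1 thr3.R0=1
thr1.R0=1 thr3.R0=2
thr1.R0=2 thr3.R0=1
thr1.R0=2 thr3.R0=2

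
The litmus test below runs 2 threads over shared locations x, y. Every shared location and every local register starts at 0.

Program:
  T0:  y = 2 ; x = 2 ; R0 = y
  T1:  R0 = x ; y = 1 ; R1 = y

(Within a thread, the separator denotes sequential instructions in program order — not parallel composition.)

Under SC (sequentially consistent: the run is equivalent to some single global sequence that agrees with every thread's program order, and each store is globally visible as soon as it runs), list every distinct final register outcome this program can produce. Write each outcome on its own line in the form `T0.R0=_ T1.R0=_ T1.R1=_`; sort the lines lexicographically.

T0.R0=1 T1.R0=0 T1.R1=1
T0.R0=1 T1.R0=2 T1.R1=1
T0.R0=2 T1.R0=0 T1.R1=1
T0.R0=2 T1.R0=0 T1.R1=2
T0.R0=2 T1.R0=2 T1.R1=1

outcome vector order: (T0.R0,T1.R0,T1.R1)
|SC outcomes| = 5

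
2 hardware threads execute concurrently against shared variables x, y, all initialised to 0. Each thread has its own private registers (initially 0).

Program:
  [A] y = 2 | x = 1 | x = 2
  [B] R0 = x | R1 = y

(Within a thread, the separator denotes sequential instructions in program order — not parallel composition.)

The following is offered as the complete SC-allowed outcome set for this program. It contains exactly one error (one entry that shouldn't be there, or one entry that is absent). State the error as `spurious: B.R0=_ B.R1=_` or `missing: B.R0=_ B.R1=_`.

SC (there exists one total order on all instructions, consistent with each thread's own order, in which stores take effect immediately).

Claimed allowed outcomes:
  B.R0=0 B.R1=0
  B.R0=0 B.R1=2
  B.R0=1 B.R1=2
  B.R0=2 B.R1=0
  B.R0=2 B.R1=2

spurious: B.R0=2 B.R1=0

outcome vector order: (B.R0,B.R1)
SC (4): (0,0) (0,2) (1,2) (2,2)
claimed∖SC = {(2,0)}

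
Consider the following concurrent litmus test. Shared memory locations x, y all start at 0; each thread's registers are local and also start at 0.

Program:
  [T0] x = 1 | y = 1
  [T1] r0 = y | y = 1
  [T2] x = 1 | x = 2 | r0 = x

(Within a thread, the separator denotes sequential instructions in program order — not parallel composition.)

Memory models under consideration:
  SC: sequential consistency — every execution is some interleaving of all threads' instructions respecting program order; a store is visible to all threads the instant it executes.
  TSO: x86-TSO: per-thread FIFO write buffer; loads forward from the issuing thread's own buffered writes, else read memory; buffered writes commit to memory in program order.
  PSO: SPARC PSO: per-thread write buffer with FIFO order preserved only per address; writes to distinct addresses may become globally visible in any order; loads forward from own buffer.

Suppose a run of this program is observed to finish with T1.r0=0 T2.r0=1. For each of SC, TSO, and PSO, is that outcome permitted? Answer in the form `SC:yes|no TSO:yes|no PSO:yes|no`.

outcome vector order: (T1.r0,T2.r0)
SC: 4 outcomes — {0/1 0/2 1/1 1/2}
TSO: 4 outcomes — {0/1 0/2 1/1 1/2}
PSO: 4 outcomes — {0/1 0/2 1/1 1/2}
target 0/1 ∈ {SC,TSO,PSO}

SC:yes TSO:yes PSO:yes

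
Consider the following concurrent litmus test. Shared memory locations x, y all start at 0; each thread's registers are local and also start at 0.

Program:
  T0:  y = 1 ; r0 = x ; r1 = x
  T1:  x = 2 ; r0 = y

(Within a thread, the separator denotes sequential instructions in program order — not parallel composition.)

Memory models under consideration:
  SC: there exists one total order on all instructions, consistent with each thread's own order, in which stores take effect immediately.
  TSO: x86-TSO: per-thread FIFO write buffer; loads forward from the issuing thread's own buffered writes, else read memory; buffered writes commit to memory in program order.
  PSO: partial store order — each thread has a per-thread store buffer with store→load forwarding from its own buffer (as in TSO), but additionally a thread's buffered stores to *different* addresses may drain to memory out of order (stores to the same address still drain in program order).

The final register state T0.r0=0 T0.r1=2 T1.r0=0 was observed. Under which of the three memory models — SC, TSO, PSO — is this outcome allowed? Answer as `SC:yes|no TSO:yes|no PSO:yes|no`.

outcome vector order: (T0.r0,T0.r1,T1.r0)
SC (4): (0,0,1), (0,2,1), (2,2,0), (2,2,1)
TSO (6): (0,0,0), (0,0,1), (0,2,0), (0,2,1), (2,2,0), (2,2,1)
PSO (6): (0,0,0), (0,0,1), (0,2,0), (0,2,1), (2,2,0), (2,2,1)
target (0,2,0) ∈ {TSO,PSO}

SC:no TSO:yes PSO:yes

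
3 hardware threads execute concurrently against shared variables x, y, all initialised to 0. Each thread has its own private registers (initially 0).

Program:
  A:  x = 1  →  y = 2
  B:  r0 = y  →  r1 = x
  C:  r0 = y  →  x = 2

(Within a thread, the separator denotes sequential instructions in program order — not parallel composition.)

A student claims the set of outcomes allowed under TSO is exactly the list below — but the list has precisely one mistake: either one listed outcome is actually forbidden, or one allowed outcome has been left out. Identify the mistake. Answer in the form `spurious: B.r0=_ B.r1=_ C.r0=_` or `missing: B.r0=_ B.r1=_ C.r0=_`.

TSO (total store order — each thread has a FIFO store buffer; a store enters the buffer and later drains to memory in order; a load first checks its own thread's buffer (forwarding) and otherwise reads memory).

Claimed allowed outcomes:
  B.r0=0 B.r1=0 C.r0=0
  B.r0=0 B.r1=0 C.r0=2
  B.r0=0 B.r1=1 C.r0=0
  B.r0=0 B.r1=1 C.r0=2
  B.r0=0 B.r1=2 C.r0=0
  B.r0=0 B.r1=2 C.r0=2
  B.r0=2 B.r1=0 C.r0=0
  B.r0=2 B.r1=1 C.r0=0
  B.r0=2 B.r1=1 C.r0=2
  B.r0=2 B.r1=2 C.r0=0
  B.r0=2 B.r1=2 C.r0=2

spurious: B.r0=2 B.r1=0 C.r0=0

outcome vector order: (B.r0,B.r1,C.r0)
TSO (10): 0/0/0, 0/0/2, 0/1/0, 0/1/2, 0/2/0, 0/2/2, 2/1/0, 2/1/2, 2/2/0, 2/2/2
claimed∖TSO = {2/0/0}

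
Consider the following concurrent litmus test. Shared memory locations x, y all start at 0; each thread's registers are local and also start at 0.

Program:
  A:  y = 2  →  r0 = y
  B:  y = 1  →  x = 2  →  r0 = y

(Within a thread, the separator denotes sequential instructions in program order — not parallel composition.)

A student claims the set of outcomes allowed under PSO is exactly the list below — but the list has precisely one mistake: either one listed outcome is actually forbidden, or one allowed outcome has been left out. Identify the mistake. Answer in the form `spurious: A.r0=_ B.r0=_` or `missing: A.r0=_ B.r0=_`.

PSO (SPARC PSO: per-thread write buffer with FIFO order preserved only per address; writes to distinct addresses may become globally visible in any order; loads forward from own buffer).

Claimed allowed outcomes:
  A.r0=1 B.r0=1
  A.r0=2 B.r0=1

missing: A.r0=2 B.r0=2

outcome vector order: (A.r0,B.r0)
[PSO] allowed = {11; 21; 22}
PSO∖claimed = {22}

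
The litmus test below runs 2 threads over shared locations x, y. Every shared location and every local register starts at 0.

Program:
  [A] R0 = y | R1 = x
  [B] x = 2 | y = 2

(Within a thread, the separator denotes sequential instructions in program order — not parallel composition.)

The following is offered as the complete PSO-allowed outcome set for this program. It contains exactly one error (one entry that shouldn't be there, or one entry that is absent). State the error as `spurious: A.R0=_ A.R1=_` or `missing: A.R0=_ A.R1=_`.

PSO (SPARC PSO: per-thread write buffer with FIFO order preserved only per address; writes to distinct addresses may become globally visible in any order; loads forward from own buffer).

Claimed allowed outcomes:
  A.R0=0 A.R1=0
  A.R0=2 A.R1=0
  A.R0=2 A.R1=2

outcome vector order: (A.R0,A.R1)
under PSO → 00, 02, 20, 22
PSO∖claimed = {02}

missing: A.R0=0 A.R1=2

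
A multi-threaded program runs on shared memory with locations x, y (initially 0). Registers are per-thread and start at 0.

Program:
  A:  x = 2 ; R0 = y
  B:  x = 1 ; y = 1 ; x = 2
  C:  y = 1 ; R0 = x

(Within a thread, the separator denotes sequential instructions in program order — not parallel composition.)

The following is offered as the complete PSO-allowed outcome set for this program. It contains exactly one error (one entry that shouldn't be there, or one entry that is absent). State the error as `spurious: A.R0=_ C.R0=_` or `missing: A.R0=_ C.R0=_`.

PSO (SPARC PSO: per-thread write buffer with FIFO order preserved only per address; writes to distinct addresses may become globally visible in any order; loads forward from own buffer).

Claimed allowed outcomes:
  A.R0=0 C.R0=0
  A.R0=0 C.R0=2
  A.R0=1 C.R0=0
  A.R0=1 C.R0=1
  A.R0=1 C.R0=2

outcome vector order: (A.R0,C.R0)
PSO: 6 outcomes — {0/0; 0/1; 0/2; 1/0; 1/1; 1/2}
PSO∖claimed = {0/1}

missing: A.R0=0 C.R0=1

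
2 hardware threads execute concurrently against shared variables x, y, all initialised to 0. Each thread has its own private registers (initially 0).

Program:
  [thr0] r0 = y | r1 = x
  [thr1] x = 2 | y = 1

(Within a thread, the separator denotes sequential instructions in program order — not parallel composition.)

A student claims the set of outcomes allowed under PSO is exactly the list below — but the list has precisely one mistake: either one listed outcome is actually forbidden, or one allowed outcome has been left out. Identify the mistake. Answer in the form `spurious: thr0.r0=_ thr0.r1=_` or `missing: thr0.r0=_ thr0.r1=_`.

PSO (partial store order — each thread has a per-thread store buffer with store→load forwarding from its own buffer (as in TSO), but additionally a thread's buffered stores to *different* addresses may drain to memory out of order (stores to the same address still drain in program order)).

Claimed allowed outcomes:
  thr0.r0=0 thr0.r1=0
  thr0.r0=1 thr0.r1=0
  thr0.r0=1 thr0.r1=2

missing: thr0.r0=0 thr0.r1=2

outcome vector order: (thr0.r0,thr0.r1)
[PSO] allowed = {0/0 0/2 1/0 1/2}
PSO∖claimed = {0/2}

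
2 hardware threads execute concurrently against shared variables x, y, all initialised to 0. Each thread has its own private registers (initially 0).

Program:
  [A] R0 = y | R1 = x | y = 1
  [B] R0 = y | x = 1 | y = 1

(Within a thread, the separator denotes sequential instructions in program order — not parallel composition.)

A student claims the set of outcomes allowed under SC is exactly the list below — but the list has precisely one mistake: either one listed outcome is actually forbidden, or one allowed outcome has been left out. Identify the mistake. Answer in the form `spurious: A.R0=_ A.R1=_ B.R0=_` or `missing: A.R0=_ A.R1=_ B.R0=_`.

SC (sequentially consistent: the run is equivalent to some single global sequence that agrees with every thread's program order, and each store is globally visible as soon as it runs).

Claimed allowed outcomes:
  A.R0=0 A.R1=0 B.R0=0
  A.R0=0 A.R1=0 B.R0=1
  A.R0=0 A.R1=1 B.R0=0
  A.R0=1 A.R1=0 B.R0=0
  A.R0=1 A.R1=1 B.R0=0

outcome vector order: (A.R0,A.R1,B.R0)
SC (4): 000, 001, 010, 110
claimed∖SC = {100}

spurious: A.R0=1 A.R1=0 B.R0=0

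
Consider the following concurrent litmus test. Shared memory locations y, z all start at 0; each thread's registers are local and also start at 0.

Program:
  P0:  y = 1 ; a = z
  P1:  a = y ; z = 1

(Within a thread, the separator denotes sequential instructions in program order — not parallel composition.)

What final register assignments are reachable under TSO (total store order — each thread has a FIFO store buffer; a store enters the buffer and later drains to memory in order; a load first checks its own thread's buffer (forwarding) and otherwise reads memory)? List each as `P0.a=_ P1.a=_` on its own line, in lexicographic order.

outcome vector order: (P0.a,P1.a)
|TSO outcomes| = 4

P0.a=0 P1.a=0
P0.a=0 P1.a=1
P0.a=1 P1.a=0
P0.a=1 P1.a=1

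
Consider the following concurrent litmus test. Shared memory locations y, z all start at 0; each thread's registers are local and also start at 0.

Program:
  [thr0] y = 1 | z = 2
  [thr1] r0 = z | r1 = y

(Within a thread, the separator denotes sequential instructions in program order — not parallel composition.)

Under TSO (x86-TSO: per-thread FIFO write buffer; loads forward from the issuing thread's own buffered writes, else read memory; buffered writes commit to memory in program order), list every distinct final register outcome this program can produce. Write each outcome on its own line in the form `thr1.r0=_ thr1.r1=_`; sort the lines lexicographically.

thr1.r0=0 thr1.r1=0
thr1.r0=0 thr1.r1=1
thr1.r0=2 thr1.r1=1

outcome vector order: (thr1.r0,thr1.r1)
|TSO outcomes| = 3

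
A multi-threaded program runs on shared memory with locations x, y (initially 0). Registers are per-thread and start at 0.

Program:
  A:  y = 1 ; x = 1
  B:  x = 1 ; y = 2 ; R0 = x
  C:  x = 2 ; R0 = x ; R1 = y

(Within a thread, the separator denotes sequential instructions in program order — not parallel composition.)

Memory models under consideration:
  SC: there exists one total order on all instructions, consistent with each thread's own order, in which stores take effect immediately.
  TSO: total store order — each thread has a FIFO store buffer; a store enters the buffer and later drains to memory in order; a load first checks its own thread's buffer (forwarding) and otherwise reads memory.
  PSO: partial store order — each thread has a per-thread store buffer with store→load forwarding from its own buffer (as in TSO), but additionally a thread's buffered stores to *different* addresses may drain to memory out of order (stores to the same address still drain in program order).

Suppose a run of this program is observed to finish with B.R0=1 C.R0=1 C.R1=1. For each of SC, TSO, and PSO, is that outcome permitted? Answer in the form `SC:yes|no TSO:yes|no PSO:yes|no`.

SC:yes TSO:yes PSO:yes

outcome vector order: (B.R0,C.R0,C.R1)
SC (11): 110; 111; 112; 120; 121; 122; 211; 212; 220; 221; 222
TSO (11): 110; 111; 112; 120; 121; 122; 211; 212; 220; 221; 222
PSO (12): 110; 111; 112; 120; 121; 122; 210; 211; 212; 220; 221; 222
target 111 ∈ {SC,TSO,PSO}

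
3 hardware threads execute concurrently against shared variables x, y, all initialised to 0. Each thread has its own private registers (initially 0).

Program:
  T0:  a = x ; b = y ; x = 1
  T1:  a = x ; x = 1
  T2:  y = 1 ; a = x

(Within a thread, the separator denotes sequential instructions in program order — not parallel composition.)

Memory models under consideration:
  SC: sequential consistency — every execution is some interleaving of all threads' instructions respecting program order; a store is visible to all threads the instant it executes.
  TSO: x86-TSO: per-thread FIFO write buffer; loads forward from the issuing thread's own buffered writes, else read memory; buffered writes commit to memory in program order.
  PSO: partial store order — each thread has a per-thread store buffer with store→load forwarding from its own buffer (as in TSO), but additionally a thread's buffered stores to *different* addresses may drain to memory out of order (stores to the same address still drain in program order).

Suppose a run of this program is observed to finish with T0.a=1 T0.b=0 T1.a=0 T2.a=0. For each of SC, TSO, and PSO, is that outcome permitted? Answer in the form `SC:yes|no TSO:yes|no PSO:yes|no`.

outcome vector order: (T0.a,T0.b,T1.a,T2.a)
under SC → <0 0 0 0>, <0 0 0 1>, <0 0 1 0>, <0 0 1 1>, <0 1 0 0>, <0 1 0 1>, <0 1 1 0>, <0 1 1 1>, <1 0 0 1>, <1 1 0 0>, <1 1 0 1>
under TSO → <0 0 0 0>, <0 0 0 1>, <0 0 1 0>, <0 0 1 1>, <0 1 0 0>, <0 1 0 1>, <0 1 1 0>, <0 1 1 1>, <1 0 0 0>, <1 0 0 1>, <1 1 0 0>, <1 1 0 1>
under PSO → <0 0 0 0>, <0 0 0 1>, <0 0 1 0>, <0 0 1 1>, <0 1 0 0>, <0 1 0 1>, <0 1 1 0>, <0 1 1 1>, <1 0 0 0>, <1 0 0 1>, <1 1 0 0>, <1 1 0 1>
target <1 0 0 0> ∈ {TSO,PSO}

SC:no TSO:yes PSO:yes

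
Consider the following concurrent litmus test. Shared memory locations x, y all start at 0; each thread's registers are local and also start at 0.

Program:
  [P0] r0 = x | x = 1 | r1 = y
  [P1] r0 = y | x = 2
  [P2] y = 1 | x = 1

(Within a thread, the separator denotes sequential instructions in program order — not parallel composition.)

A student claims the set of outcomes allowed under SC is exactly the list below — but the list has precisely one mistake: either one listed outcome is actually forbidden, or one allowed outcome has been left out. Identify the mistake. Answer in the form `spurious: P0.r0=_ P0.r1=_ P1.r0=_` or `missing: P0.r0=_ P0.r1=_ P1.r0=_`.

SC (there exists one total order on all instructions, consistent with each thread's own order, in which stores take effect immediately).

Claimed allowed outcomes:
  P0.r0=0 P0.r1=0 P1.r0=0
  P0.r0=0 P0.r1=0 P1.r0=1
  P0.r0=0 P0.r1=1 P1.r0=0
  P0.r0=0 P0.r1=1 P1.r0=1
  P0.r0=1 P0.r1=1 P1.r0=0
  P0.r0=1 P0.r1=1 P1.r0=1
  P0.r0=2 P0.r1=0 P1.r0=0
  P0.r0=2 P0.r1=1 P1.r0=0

outcome vector order: (P0.r0,P0.r1,P1.r0)
under SC → <0 0 0> <0 0 1> <0 1 0> <0 1 1> <1 1 0> <1 1 1> <2 0 0> <2 1 0> <2 1 1>
SC∖claimed = {<2 1 1>}

missing: P0.r0=2 P0.r1=1 P1.r0=1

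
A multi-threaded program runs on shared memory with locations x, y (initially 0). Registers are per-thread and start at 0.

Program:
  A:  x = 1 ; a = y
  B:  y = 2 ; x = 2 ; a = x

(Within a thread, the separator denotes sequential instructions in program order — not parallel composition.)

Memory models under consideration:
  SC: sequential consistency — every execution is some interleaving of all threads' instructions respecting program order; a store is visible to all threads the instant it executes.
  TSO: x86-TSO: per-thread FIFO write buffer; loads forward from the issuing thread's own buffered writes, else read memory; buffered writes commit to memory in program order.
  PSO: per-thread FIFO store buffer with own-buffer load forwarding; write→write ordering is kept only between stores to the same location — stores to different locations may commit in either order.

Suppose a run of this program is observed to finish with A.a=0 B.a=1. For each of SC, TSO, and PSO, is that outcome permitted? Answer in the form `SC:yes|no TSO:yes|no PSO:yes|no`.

outcome vector order: (A.a,B.a)
SC: 3 outcomes — {0/2 2/1 2/2}
TSO: 4 outcomes — {0/1 0/2 2/1 2/2}
PSO: 4 outcomes — {0/1 0/2 2/1 2/2}
target 0/1 ∈ {TSO,PSO}

SC:no TSO:yes PSO:yes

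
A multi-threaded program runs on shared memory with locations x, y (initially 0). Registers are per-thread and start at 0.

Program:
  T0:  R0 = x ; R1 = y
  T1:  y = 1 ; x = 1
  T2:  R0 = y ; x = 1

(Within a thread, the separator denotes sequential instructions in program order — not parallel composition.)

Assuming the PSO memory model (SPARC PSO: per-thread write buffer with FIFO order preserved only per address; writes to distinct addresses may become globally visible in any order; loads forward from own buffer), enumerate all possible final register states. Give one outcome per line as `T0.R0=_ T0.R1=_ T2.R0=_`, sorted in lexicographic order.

outcome vector order: (T0.R0,T0.R1,T2.R0)
|PSO outcomes| = 8

T0.R0=0 T0.R1=0 T2.R0=0
T0.R0=0 T0.R1=0 T2.R0=1
T0.R0=0 T0.R1=1 T2.R0=0
T0.R0=0 T0.R1=1 T2.R0=1
T0.R0=1 T0.R1=0 T2.R0=0
T0.R0=1 T0.R1=0 T2.R0=1
T0.R0=1 T0.R1=1 T2.R0=0
T0.R0=1 T0.R1=1 T2.R0=1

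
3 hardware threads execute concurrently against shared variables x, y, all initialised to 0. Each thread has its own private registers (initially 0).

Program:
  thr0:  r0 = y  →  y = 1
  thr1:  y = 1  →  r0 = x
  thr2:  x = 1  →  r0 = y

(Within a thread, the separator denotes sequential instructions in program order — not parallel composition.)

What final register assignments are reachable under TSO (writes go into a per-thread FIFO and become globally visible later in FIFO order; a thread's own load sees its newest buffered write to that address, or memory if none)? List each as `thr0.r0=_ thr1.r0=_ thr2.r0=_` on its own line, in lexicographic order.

outcome vector order: (thr0.r0,thr1.r0,thr2.r0)
|TSO outcomes| = 8

thr0.r0=0 thr1.r0=0 thr2.r0=0
thr0.r0=0 thr1.r0=0 thr2.r0=1
thr0.r0=0 thr1.r0=1 thr2.r0=0
thr0.r0=0 thr1.r0=1 thr2.r0=1
thr0.r0=1 thr1.r0=0 thr2.r0=0
thr0.r0=1 thr1.r0=0 thr2.r0=1
thr0.r0=1 thr1.r0=1 thr2.r0=0
thr0.r0=1 thr1.r0=1 thr2.r0=1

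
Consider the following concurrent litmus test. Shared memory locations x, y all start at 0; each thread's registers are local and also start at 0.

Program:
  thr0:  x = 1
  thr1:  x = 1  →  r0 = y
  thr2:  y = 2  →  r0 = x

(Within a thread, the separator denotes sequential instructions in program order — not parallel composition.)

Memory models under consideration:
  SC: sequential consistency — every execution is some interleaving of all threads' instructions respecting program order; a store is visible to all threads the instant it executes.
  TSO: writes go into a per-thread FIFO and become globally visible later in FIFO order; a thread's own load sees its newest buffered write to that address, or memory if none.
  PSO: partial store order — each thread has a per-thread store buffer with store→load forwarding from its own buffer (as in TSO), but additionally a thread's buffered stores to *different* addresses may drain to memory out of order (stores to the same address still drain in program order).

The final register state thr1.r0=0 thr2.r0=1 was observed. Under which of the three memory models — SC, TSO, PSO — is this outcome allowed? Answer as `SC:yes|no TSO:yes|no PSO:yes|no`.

SC:yes TSO:yes PSO:yes

outcome vector order: (thr1.r0,thr2.r0)
SC: 3 outcomes — {(0,1) (2,0) (2,1)}
TSO: 4 outcomes — {(0,0) (0,1) (2,0) (2,1)}
PSO: 4 outcomes — {(0,0) (0,1) (2,0) (2,1)}
target (0,1) ∈ {SC,TSO,PSO}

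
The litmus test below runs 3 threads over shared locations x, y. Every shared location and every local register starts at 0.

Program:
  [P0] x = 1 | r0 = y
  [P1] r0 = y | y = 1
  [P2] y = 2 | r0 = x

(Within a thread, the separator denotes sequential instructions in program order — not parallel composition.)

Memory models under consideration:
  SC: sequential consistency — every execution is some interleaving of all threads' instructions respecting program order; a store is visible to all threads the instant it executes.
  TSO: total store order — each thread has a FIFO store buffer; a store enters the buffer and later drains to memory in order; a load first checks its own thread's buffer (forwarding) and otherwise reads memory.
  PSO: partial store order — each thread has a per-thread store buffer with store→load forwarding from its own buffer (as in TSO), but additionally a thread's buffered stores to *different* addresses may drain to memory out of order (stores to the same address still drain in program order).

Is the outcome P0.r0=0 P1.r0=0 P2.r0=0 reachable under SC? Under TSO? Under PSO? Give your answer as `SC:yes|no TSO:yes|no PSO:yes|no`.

SC:no TSO:yes PSO:yes

outcome vector order: (P0.r0,P1.r0,P2.r0)
SC (10): 001; 021; 100; 101; 120; 121; 200; 201; 220; 221
TSO (12): 000; 001; 020; 021; 100; 101; 120; 121; 200; 201; 220; 221
PSO (12): 000; 001; 020; 021; 100; 101; 120; 121; 200; 201; 220; 221
target 000 ∈ {TSO,PSO}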